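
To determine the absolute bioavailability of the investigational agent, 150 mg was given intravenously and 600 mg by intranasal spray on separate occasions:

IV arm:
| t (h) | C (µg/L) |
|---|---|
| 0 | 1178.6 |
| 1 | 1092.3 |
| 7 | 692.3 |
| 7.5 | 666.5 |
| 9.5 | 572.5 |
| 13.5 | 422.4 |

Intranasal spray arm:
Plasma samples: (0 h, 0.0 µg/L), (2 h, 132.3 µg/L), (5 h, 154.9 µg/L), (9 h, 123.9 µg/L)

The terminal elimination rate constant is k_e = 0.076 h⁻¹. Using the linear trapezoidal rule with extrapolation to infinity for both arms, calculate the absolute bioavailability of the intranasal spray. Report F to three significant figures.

Trapezoidal AUC_0→13.5 (IV):
  [0→1]: (1178.6+1092.3)/2 × 1 = 1135.45
  [1→7]: (1092.3+692.3)/2 × 6 = 5353.8
  [7→7.5]: (692.3+666.5)/2 × 0.5 = 339.7
  [7.5→9.5]: (666.5+572.5)/2 × 2 = 1239.0
  [9.5→13.5]: (572.5+422.4)/2 × 4 = 1989.8
  Sum = 10057.75 µg/L·h
IV tail: 422.4/0.076 = 5557.895; AUC_iv,0→∞ = 10057.75 + 5557.895 = 15615.645 µg/L·h
Trapezoidal AUC_0→9 (intranasal spray):
  [0→2]: (0.0+132.3)/2 × 2 = 132.3
  [2→5]: (132.3+154.9)/2 × 3 = 430.8
  [5→9]: (154.9+123.9)/2 × 4 = 557.6
  Sum = 1120.7 µg/L·h
intranasal spray tail: 123.9/0.076 = 1630.263; AUC_ev,0→∞ = 1120.7 + 1630.263 = 2750.963 µg/L·h
F = (AUC_ev/D_ev)/(AUC_iv/D_iv) = (2750.963/600)/(15615.645/150) = 4.58494/104.1043 = 0.0440

F = 0.0440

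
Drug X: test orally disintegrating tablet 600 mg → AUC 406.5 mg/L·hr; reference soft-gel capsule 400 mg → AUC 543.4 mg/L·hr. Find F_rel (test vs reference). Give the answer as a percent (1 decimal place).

F_rel = (AUC_test/D_test) / (AUC_ref/D_ref)
      = (406.5/600) / (543.4/400)
      = 0.6775 / 1.3585 = 0.4987 = 49.87%

F_rel = 49.9%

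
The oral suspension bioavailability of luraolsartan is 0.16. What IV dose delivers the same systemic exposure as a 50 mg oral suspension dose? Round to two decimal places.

Systemic exposure from an extravascular dose = F × D_ev, so the equivalent IV dose is F × D_ev.
D_iv = F × D_ev = 0.16 × 50 = 8 mg

D_iv = 8.00 mg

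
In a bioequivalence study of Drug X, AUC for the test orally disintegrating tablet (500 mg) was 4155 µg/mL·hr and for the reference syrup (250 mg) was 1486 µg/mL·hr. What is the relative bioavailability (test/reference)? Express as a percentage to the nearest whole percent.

F_rel = (AUC_test/D_test) / (AUC_ref/D_ref)
      = (4155/500) / (1486/250)
      = 8.31 / 5.944 = 1.3980 = 139.80%

F_rel = 140%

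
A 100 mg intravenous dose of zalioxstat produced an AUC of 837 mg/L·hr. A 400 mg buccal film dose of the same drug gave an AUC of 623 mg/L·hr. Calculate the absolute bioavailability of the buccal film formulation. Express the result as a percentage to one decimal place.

F = 18.6%

F = (AUC_ev / D_ev) / (AUC_iv / D_iv)
  = (623/400) / (837/100)
  = 1.5575 / 8.37 = 0.1861
  = 18.61%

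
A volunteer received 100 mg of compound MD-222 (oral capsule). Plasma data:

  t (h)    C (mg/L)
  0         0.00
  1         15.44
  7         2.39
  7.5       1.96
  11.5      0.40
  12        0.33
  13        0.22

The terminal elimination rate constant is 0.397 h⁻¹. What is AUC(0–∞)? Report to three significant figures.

AUC = 68.0 mg/L·h

Trapezoidal AUC_0→13:
  [0→1]: (0.00+15.44)/2 × 1 = 7.72
  [1→7]: (15.44+2.39)/2 × 6 = 53.49
  [7→7.5]: (2.39+1.96)/2 × 0.5 = 1.0875
  [7.5→11.5]: (1.96+0.40)/2 × 4 = 4.72
  [11.5→12]: (0.40+0.33)/2 × 0.5 = 0.1825
  [12→13]: (0.33+0.22)/2 × 1 = 0.275
  Sum = 67.475 mg/L·h
Extrapolated tail: C_last / k_e = 0.22 / 0.397 = 0.554
AUC_0→∞ = 67.475 + 0.554 = 68.029 mg/L·h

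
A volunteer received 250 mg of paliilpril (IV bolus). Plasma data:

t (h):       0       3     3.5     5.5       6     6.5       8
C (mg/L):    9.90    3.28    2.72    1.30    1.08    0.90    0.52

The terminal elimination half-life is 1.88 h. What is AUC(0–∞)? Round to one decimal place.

Trapezoidal AUC_0→8:
  [0→3]: (9.90+3.28)/2 × 3 = 19.77
  [3→3.5]: (3.28+2.72)/2 × 0.5 = 1.5
  [3.5→5.5]: (2.72+1.30)/2 × 2 = 4.02
  [5.5→6]: (1.30+1.08)/2 × 0.5 = 0.595
  [6→6.5]: (1.08+0.90)/2 × 0.5 = 0.495
  [6.5→8]: (0.90+0.52)/2 × 1.5 = 1.065
  Sum = 27.445 mg/L·h
k_e = ln2 / t½ = 0.693147 / 1.88 = 0.3687 h^-1
Extrapolated tail: C_last / k_e = 0.52 / 0.3687 = 1.410
AUC_0→∞ = 27.445 + 1.410 = 28.855 mg/L·h

AUC = 28.9 mg/L·h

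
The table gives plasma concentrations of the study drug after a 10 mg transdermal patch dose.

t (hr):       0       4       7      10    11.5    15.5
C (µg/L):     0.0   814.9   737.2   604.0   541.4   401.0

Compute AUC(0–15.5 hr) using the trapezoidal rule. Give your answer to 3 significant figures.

Trapezoidal AUC_0→15.5:
  [0→4]: (0.0+814.9)/2 × 4 = 1629.8
  [4→7]: (814.9+737.2)/2 × 3 = 2328.15
  [7→10]: (737.2+604.0)/2 × 3 = 2011.8
  [10→11.5]: (604.0+541.4)/2 × 1.5 = 859.05
  [11.5→15.5]: (541.4+401.0)/2 × 4 = 1884.8
  Sum = 8713.6 µg/L·hr

AUC = 8710 µg/L·hr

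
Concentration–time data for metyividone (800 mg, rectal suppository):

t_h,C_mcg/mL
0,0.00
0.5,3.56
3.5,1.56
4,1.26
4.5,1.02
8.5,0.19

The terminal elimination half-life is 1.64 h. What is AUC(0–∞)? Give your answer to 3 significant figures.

Trapezoidal AUC_0→8.5:
  [0→0.5]: (0.00+3.56)/2 × 0.5 = 0.89
  [0.5→3.5]: (3.56+1.56)/2 × 3 = 7.68
  [3.5→4]: (1.56+1.26)/2 × 0.5 = 0.705
  [4→4.5]: (1.26+1.02)/2 × 0.5 = 0.57
  [4.5→8.5]: (1.02+0.19)/2 × 4 = 2.42
  Sum = 12.265 mcg/mL·h
k_e = ln2 / t½ = 0.693147 / 1.64 = 0.4227 h^-1
Extrapolated tail: C_last / k_e = 0.19 / 0.4227 = 0.449
AUC_0→∞ = 12.265 + 0.449 = 12.714 mcg/mL·h

AUC = 12.7 mcg/mL·h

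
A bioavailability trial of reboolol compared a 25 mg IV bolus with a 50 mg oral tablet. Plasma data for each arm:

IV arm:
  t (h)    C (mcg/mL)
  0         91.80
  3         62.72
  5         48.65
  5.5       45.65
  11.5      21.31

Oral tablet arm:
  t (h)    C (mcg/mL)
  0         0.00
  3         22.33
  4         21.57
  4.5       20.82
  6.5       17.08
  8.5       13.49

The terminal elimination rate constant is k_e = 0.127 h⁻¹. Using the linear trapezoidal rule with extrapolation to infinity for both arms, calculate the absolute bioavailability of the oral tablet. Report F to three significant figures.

Trapezoidal AUC_0→11.5 (IV):
  [0→3]: (91.80+62.72)/2 × 3 = 231.78
  [3→5]: (62.72+48.65)/2 × 2 = 111.37
  [5→5.5]: (48.65+45.65)/2 × 0.5 = 23.575
  [5.5→11.5]: (45.65+21.31)/2 × 6 = 200.88
  Sum = 567.605 mcg/mL·h
IV tail: 21.31/0.127 = 167.795; AUC_iv,0→∞ = 567.605 + 167.795 = 735.4 mcg/mL·h
Trapezoidal AUC_0→8.5 (oral tablet):
  [0→3]: (0.00+22.33)/2 × 3 = 33.495
  [3→4]: (22.33+21.57)/2 × 1 = 21.95
  [4→4.5]: (21.57+20.82)/2 × 0.5 = 10.5975
  [4.5→6.5]: (20.82+17.08)/2 × 2 = 37.9
  [6.5→8.5]: (17.08+13.49)/2 × 2 = 30.57
  Sum = 134.5125 mcg/mL·h
oral tablet tail: 13.49/0.127 = 106.220; AUC_ev,0→∞ = 134.5125 + 106.220 = 240.7325 mcg/mL·h
F = (AUC_ev/D_ev)/(AUC_iv/D_iv) = (240.7325/50)/(735.4/25) = 4.81465/29.416 = 0.1637

F = 0.164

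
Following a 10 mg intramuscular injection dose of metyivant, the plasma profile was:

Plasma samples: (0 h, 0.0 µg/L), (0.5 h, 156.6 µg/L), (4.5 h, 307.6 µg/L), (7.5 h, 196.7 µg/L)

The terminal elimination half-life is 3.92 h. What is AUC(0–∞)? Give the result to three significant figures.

Trapezoidal AUC_0→7.5:
  [0→0.5]: (0.0+156.6)/2 × 0.5 = 39.15
  [0.5→4.5]: (156.6+307.6)/2 × 4 = 928.4
  [4.5→7.5]: (307.6+196.7)/2 × 3 = 756.45
  Sum = 1724.0 µg/L·h
k_e = ln2 / t½ = 0.693147 / 3.92 = 0.1768 h^-1
Extrapolated tail: C_last / k_e = 196.7 / 0.1768 = 1112.557
AUC_0→∞ = 1724.0 + 1112.557 = 2836.557 µg/L·h

AUC = 2840 µg/L·h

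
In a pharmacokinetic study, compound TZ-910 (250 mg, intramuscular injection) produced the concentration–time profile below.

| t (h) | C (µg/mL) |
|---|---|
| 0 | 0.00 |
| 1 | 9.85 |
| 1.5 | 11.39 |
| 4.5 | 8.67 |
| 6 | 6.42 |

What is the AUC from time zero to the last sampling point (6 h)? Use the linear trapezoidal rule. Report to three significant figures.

Trapezoidal AUC_0→6:
  [0→1]: (0.00+9.85)/2 × 1 = 4.925
  [1→1.5]: (9.85+11.39)/2 × 0.5 = 5.31
  [1.5→4.5]: (11.39+8.67)/2 × 3 = 30.09
  [4.5→6]: (8.67+6.42)/2 × 1.5 = 11.3175
  Sum = 51.6425 µg/mL·h

AUC = 51.6 µg/mL·h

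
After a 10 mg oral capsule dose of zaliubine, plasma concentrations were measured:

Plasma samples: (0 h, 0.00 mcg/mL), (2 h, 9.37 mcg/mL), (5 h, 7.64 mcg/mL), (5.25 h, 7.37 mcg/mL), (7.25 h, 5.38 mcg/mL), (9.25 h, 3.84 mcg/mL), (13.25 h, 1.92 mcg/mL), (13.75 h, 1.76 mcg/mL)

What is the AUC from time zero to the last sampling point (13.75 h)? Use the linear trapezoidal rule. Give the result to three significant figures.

Trapezoidal AUC_0→13.75:
  [0→2]: (0.00+9.37)/2 × 2 = 9.37
  [2→5]: (9.37+7.64)/2 × 3 = 25.515
  [5→5.25]: (7.64+7.37)/2 × 0.25 = 1.87625
  [5.25→7.25]: (7.37+5.38)/2 × 2 = 12.75
  [7.25→9.25]: (5.38+3.84)/2 × 2 = 9.22
  [9.25→13.25]: (3.84+1.92)/2 × 4 = 11.52
  [13.25→13.75]: (1.92+1.76)/2 × 0.5 = 0.92
  Sum = 71.17125 mcg/mL·h

AUC = 71.2 mcg/mL·h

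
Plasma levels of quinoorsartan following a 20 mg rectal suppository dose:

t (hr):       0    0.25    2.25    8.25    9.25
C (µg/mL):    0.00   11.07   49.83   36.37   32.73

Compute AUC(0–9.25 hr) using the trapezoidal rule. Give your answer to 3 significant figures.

AUC = 355 µg/mL·hr

Trapezoidal AUC_0→9.25:
  [0→0.25]: (0.00+11.07)/2 × 0.25 = 1.38375
  [0.25→2.25]: (11.07+49.83)/2 × 2 = 60.9
  [2.25→8.25]: (49.83+36.37)/2 × 6 = 258.6
  [8.25→9.25]: (36.37+32.73)/2 × 1 = 34.55
  Sum = 355.43375 µg/mL·hr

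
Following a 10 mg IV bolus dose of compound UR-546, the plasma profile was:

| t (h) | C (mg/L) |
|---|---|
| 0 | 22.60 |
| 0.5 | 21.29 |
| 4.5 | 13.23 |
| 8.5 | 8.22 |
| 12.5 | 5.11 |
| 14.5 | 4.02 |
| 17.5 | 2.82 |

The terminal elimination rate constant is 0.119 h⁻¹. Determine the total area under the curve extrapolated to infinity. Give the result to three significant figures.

AUC = 193 mg/L·h

Trapezoidal AUC_0→17.5:
  [0→0.5]: (22.60+21.29)/2 × 0.5 = 10.9725
  [0.5→4.5]: (21.29+13.23)/2 × 4 = 69.04
  [4.5→8.5]: (13.23+8.22)/2 × 4 = 42.9
  [8.5→12.5]: (8.22+5.11)/2 × 4 = 26.66
  [12.5→14.5]: (5.11+4.02)/2 × 2 = 9.13
  [14.5→17.5]: (4.02+2.82)/2 × 3 = 10.26
  Sum = 168.9625 mg/L·h
Extrapolated tail: C_last / k_e = 2.82 / 0.119 = 23.697
AUC_0→∞ = 168.9625 + 23.697 = 192.6595 mg/L·h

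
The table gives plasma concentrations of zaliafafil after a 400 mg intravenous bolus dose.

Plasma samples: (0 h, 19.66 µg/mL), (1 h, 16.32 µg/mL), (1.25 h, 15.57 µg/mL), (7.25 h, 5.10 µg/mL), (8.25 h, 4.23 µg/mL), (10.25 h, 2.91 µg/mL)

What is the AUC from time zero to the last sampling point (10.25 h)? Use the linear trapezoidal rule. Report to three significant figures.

AUC = 95.8 µg/mL·h

Trapezoidal AUC_0→10.25:
  [0→1]: (19.66+16.32)/2 × 1 = 17.99
  [1→1.25]: (16.32+15.57)/2 × 0.25 = 3.98625
  [1.25→7.25]: (15.57+5.10)/2 × 6 = 62.01
  [7.25→8.25]: (5.10+4.23)/2 × 1 = 4.665
  [8.25→10.25]: (4.23+2.91)/2 × 2 = 7.14
  Sum = 95.79125 µg/mL·h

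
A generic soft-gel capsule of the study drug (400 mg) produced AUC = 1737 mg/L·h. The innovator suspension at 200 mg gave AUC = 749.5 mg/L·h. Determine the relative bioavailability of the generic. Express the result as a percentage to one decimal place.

F_rel = 115.9%

F_rel = (AUC_test/D_test) / (AUC_ref/D_ref)
      = (1737/400) / (749.5/200)
      = 4.3425 / 3.7475 = 1.1588 = 115.88%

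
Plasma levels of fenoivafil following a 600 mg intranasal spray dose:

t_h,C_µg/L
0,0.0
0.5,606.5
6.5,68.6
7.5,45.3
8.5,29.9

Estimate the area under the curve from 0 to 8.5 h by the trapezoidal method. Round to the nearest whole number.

AUC = 2271 µg/L·h

Trapezoidal AUC_0→8.5:
  [0→0.5]: (0.0+606.5)/2 × 0.5 = 151.625
  [0.5→6.5]: (606.5+68.6)/2 × 6 = 2025.3
  [6.5→7.5]: (68.6+45.3)/2 × 1 = 56.95
  [7.5→8.5]: (45.3+29.9)/2 × 1 = 37.6
  Sum = 2271.475 µg/L·h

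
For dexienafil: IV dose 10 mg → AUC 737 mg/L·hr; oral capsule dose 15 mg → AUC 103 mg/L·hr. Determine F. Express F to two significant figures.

F = (AUC_ev / D_ev) / (AUC_iv / D_iv)
  = (103/15) / (737/10)
  = 6.86667 / 73.7 = 0.0932

F = 0.093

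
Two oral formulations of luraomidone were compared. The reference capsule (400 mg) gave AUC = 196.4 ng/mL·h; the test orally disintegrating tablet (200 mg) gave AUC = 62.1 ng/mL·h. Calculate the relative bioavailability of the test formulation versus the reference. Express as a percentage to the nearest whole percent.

F_rel = (AUC_test/D_test) / (AUC_ref/D_ref)
      = (62.1/200) / (196.4/400)
      = 0.3105 / 0.491 = 0.6324 = 63.24%

F_rel = 63%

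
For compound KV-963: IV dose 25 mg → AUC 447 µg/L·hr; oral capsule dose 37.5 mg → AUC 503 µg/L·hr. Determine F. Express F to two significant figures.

F = (AUC_ev / D_ev) / (AUC_iv / D_iv)
  = (503/37.5) / (447/25)
  = 13.4133 / 17.88 = 0.7502

F = 0.75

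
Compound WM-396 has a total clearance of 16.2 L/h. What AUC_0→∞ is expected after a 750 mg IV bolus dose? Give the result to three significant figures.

AUC = 46.3 mg/L·h

AUC_0→∞ = Dose_iv / CL
        = 750 / 16.2 = 46.2963 mg/L·h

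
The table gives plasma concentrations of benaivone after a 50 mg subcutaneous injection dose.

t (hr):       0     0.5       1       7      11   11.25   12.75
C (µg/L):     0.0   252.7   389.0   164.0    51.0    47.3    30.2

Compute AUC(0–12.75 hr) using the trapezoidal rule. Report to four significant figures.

AUC = 2383 µg/L·hr

Trapezoidal AUC_0→12.75:
  [0→0.5]: (0.0+252.7)/2 × 0.5 = 63.175
  [0.5→1]: (252.7+389.0)/2 × 0.5 = 160.425
  [1→7]: (389.0+164.0)/2 × 6 = 1659.0
  [7→11]: (164.0+51.0)/2 × 4 = 430.0
  [11→11.25]: (51.0+47.3)/2 × 0.25 = 12.2875
  [11.25→12.75]: (47.3+30.2)/2 × 1.5 = 58.125
  Sum = 2383.0125 µg/L·hr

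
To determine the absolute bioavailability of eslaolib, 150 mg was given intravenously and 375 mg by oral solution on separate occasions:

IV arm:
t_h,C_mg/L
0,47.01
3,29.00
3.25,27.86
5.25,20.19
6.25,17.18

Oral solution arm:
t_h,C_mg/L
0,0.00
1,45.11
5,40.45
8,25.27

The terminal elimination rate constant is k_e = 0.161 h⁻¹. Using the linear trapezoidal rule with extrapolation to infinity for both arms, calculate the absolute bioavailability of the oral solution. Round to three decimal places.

F = 0.610

Trapezoidal AUC_0→6.25 (IV):
  [0→3]: (47.01+29.00)/2 × 3 = 114.015
  [3→3.25]: (29.00+27.86)/2 × 0.25 = 7.1075
  [3.25→5.25]: (27.86+20.19)/2 × 2 = 48.05
  [5.25→6.25]: (20.19+17.18)/2 × 1 = 18.685
  Sum = 187.8575 mg/L·h
IV tail: 17.18/0.161 = 106.708; AUC_iv,0→∞ = 187.8575 + 106.708 = 294.5655 mg/L·h
Trapezoidal AUC_0→8 (oral solution):
  [0→1]: (0.00+45.11)/2 × 1 = 22.555
  [1→5]: (45.11+40.45)/2 × 4 = 171.12
  [5→8]: (40.45+25.27)/2 × 3 = 98.58
  Sum = 292.255 mg/L·h
oral solution tail: 25.27/0.161 = 156.957; AUC_ev,0→∞ = 292.255 + 156.957 = 449.212 mg/L·h
F = (AUC_ev/D_ev)/(AUC_iv/D_iv) = (449.212/375)/(294.5655/150) = 1.1979/1.96377 = 0.6100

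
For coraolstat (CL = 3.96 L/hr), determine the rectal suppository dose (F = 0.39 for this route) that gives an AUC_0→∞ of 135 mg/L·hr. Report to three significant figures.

Dose = CL × AUC_0→∞ / F
     = 3.96 × 135 / 0.39 = 1370.77 mg

Dose = 1370 mg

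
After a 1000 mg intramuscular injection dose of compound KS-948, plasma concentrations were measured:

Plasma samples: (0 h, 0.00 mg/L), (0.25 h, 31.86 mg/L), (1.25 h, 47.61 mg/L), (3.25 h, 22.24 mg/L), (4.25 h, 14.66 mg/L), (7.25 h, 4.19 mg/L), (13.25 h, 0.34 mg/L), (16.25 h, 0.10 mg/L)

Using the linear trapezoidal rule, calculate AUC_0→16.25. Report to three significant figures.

Trapezoidal AUC_0→16.25:
  [0→0.25]: (0.00+31.86)/2 × 0.25 = 3.9825
  [0.25→1.25]: (31.86+47.61)/2 × 1 = 39.735
  [1.25→3.25]: (47.61+22.24)/2 × 2 = 69.85
  [3.25→4.25]: (22.24+14.66)/2 × 1 = 18.45
  [4.25→7.25]: (14.66+4.19)/2 × 3 = 28.275
  [7.25→13.25]: (4.19+0.34)/2 × 6 = 13.59
  [13.25→16.25]: (0.34+0.10)/2 × 3 = 0.66
  Sum = 174.5425 mg/L·h

AUC = 175 mg/L·h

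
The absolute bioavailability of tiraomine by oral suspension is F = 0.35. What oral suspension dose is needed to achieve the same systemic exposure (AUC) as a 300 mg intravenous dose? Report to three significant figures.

D_oral = 857 mg

For equal systemic exposure: F × D_ev = D_iv
D_ev = D_iv / F = 300 / 0.35 = 857.143 mg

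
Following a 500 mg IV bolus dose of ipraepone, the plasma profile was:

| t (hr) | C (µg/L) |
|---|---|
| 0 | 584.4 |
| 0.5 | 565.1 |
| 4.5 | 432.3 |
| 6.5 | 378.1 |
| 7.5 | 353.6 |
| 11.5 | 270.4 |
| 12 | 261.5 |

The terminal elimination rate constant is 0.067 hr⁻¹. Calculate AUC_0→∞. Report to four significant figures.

AUC = 8742 µg/L·hr

Trapezoidal AUC_0→12:
  [0→0.5]: (584.4+565.1)/2 × 0.5 = 287.375
  [0.5→4.5]: (565.1+432.3)/2 × 4 = 1994.8
  [4.5→6.5]: (432.3+378.1)/2 × 2 = 810.4
  [6.5→7.5]: (378.1+353.6)/2 × 1 = 365.85
  [7.5→11.5]: (353.6+270.4)/2 × 4 = 1248.0
  [11.5→12]: (270.4+261.5)/2 × 0.5 = 132.975
  Sum = 4839.4 µg/L·hr
Extrapolated tail: C_last / k_e = 261.5 / 0.067 = 3902.985
AUC_0→∞ = 4839.4 + 3902.985 = 8742.385 µg/L·hr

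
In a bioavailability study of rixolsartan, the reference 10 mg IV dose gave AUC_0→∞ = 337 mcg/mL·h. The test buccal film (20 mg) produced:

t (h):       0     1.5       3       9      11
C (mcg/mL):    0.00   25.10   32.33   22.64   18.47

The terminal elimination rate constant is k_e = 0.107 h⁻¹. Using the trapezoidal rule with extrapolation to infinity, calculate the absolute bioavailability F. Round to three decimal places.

Trapezoidal AUC_0→11 (buccal film):
  [0→1.5]: (0.00+25.10)/2 × 1.5 = 18.825
  [1.5→3]: (25.10+32.33)/2 × 1.5 = 43.0725
  [3→9]: (32.33+22.64)/2 × 6 = 164.91
  [9→11]: (22.64+18.47)/2 × 2 = 41.11
  Sum = 267.9175 mcg/mL·h
Tail: C_last/k_e = 18.47/0.107 = 172.617
AUC_0→∞ (buccal film) = 267.9175 + 172.617 = 440.5345 mcg/mL·h
F = (AUC_ev/D_ev)/(AUC_iv/D_iv) = (440.5345/20)/(337/10) = 22.026725/33.7 = 0.6536

F = 0.654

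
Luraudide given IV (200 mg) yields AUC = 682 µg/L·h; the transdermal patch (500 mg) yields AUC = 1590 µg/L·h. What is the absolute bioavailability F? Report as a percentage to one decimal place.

F = 93.3%

F = (AUC_ev / D_ev) / (AUC_iv / D_iv)
  = (1590/500) / (682/200)
  = 3.18 / 3.41 = 0.9326
  = 93.26%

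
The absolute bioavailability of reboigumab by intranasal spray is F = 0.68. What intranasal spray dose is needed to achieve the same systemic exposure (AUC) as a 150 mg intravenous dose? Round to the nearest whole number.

For equal systemic exposure: F × D_ev = D_iv
D_ev = D_iv / F = 150 / 0.68 = 220.588 mg

D_intranasal = 221 mg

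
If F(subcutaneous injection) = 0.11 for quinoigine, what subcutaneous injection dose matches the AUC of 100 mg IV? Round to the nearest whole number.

D_subcutaneous = 909 mg

For equal systemic exposure: F × D_ev = D_iv
D_ev = D_iv / F = 100 / 0.11 = 909.091 mg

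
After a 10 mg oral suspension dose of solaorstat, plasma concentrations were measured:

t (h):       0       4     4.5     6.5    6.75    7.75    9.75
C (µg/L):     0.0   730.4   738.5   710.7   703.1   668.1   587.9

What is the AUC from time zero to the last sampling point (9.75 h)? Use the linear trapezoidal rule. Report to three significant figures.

AUC = 5400 µg/L·h

Trapezoidal AUC_0→9.75:
  [0→4]: (0.0+730.4)/2 × 4 = 1460.8
  [4→4.5]: (730.4+738.5)/2 × 0.5 = 367.225
  [4.5→6.5]: (738.5+710.7)/2 × 2 = 1449.2
  [6.5→6.75]: (710.7+703.1)/2 × 0.25 = 176.725
  [6.75→7.75]: (703.1+668.1)/2 × 1 = 685.6
  [7.75→9.75]: (668.1+587.9)/2 × 2 = 1256.0
  Sum = 5395.55 µg/L·h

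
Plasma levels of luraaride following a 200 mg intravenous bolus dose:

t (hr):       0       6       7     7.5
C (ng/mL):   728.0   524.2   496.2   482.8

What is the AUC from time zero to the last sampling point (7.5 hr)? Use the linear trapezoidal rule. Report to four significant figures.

AUC = 4512 ng/mL·hr

Trapezoidal AUC_0→7.5:
  [0→6]: (728.0+524.2)/2 × 6 = 3756.6
  [6→7]: (524.2+496.2)/2 × 1 = 510.2
  [7→7.5]: (496.2+482.8)/2 × 0.5 = 244.75
  Sum = 4511.55 ng/mL·hr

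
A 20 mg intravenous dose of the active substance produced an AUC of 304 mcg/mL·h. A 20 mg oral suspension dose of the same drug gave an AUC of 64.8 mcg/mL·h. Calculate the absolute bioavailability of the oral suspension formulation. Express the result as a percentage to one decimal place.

F = 21.3%

F = (AUC_ev / D_ev) / (AUC_iv / D_iv)
  = (64.8/20) / (304/20)
  = 3.24 / 15.2 = 0.2132
  = 21.32%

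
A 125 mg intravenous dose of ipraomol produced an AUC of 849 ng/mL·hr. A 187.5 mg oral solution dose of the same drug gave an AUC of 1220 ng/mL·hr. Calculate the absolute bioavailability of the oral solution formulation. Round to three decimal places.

F = (AUC_ev / D_ev) / (AUC_iv / D_iv)
  = (1220/187.5) / (849/125)
  = 6.50667 / 6.792 = 0.9580

F = 0.958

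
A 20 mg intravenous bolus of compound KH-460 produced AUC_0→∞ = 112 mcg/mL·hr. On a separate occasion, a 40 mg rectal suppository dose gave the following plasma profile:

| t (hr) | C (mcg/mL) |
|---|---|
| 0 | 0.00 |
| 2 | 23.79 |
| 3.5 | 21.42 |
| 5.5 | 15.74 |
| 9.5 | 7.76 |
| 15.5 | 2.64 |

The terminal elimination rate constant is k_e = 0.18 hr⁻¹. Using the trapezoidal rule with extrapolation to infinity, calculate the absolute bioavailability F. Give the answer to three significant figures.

Trapezoidal AUC_0→15.5 (rectal suppository):
  [0→2]: (0.00+23.79)/2 × 2 = 23.79
  [2→3.5]: (23.79+21.42)/2 × 1.5 = 33.9075
  [3.5→5.5]: (21.42+15.74)/2 × 2 = 37.16
  [5.5→9.5]: (15.74+7.76)/2 × 4 = 47.0
  [9.5→15.5]: (7.76+2.64)/2 × 6 = 31.2
  Sum = 173.0575 mcg/mL·hr
Tail: C_last/k_e = 2.64/0.18 = 14.667
AUC_0→∞ (rectal suppository) = 173.0575 + 14.667 = 187.7245 mcg/mL·hr
F = (AUC_ev/D_ev)/(AUC_iv/D_iv) = (187.7245/40)/(112/20) = 4.6931125/5.6 = 0.8381

F = 0.838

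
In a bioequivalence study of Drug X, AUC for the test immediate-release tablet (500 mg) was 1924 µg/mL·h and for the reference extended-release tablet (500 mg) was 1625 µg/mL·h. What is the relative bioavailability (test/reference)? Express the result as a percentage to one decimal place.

F_rel = 118.4%

F_rel = (AUC_test/D_test) / (AUC_ref/D_ref)
      = (1924/500) / (1625/500)
      = 3.848 / 3.25 = 1.1840 = 118.40%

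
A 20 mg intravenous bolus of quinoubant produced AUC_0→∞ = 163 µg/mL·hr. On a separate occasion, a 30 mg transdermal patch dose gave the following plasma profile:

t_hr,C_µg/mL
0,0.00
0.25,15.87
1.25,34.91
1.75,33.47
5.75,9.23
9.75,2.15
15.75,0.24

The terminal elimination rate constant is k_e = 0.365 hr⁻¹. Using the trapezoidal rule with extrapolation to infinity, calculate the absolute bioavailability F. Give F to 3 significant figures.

Trapezoidal AUC_0→15.75 (transdermal patch):
  [0→0.25]: (0.00+15.87)/2 × 0.25 = 1.98375
  [0.25→1.25]: (15.87+34.91)/2 × 1 = 25.39
  [1.25→1.75]: (34.91+33.47)/2 × 0.5 = 17.095
  [1.75→5.75]: (33.47+9.23)/2 × 4 = 85.4
  [5.75→9.75]: (9.23+2.15)/2 × 4 = 22.76
  [9.75→15.75]: (2.15+0.24)/2 × 6 = 7.17
  Sum = 159.79875 µg/mL·hr
Tail: C_last/k_e = 0.24/0.365 = 0.658
AUC_0→∞ (transdermal patch) = 159.79875 + 0.658 = 160.45675 µg/mL·hr
F = (AUC_ev/D_ev)/(AUC_iv/D_iv) = (160.45675/30)/(163/20) = 5.34856/8.15 = 0.6563

F = 0.656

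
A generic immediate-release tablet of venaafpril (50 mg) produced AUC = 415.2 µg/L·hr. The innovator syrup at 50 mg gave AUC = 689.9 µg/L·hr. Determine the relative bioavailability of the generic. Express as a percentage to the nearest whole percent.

F_rel = 60%

F_rel = (AUC_test/D_test) / (AUC_ref/D_ref)
      = (415.2/50) / (689.9/50)
      = 8.304 / 13.798 = 0.6018 = 60.18%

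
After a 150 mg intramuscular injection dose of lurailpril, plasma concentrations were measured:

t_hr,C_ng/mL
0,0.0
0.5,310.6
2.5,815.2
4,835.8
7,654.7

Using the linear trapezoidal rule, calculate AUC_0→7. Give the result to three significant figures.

AUC = 4680 ng/mL·hr

Trapezoidal AUC_0→7:
  [0→0.5]: (0.0+310.6)/2 × 0.5 = 77.65
  [0.5→2.5]: (310.6+815.2)/2 × 2 = 1125.8
  [2.5→4]: (815.2+835.8)/2 × 1.5 = 1238.25
  [4→7]: (835.8+654.7)/2 × 3 = 2235.75
  Sum = 4677.45 ng/mL·hr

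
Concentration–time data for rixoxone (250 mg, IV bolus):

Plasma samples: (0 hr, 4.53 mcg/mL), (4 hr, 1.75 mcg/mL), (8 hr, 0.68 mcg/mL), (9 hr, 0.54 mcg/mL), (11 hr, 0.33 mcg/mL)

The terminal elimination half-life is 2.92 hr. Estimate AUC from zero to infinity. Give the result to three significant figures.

Trapezoidal AUC_0→11:
  [0→4]: (4.53+1.75)/2 × 4 = 12.56
  [4→8]: (1.75+0.68)/2 × 4 = 4.86
  [8→9]: (0.68+0.54)/2 × 1 = 0.61
  [9→11]: (0.54+0.33)/2 × 2 = 0.87
  Sum = 18.9 mcg/mL·hr
k_e = ln2 / t½ = 0.693147 / 2.92 = 0.2374 hr^-1
Extrapolated tail: C_last / k_e = 0.33 / 0.2374 = 1.390
AUC_0→∞ = 18.9 + 1.390 = 20.29 mcg/mL·hr

AUC = 20.3 mcg/mL·hr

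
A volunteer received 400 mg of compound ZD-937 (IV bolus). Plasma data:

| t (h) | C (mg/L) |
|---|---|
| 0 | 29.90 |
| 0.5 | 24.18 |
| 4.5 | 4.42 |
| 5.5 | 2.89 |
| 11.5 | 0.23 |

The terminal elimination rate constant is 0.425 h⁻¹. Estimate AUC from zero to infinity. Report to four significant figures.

Trapezoidal AUC_0→11.5:
  [0→0.5]: (29.90+24.18)/2 × 0.5 = 13.52
  [0.5→4.5]: (24.18+4.42)/2 × 4 = 57.2
  [4.5→5.5]: (4.42+2.89)/2 × 1 = 3.655
  [5.5→11.5]: (2.89+0.23)/2 × 6 = 9.36
  Sum = 83.735 mg/L·h
Extrapolated tail: C_last / k_e = 0.23 / 0.425 = 0.541
AUC_0→∞ = 83.735 + 0.541 = 84.276 mg/L·h

AUC = 84.28 mg/L·h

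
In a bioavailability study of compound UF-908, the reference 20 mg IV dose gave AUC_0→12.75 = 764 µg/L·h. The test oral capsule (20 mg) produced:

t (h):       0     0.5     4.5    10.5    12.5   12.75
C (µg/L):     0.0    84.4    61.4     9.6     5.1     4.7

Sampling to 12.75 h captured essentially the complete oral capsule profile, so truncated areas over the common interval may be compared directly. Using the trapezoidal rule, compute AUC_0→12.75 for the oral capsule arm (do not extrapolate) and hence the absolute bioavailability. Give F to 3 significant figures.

Trapezoidal AUC_0→12.75 (oral capsule):
  [0→0.5]: (0.0+84.4)/2 × 0.5 = 21.1
  [0.5→4.5]: (84.4+61.4)/2 × 4 = 291.6
  [4.5→10.5]: (61.4+9.6)/2 × 6 = 213.0
  [10.5→12.5]: (9.6+5.1)/2 × 2 = 14.7
  [12.5→12.75]: (5.1+4.7)/2 × 0.25 = 1.225
  Sum = 541.625 µg/L·h
F = (AUC_ev/D_ev)/(AUC_iv/D_iv) = (541.625/20)/(764/20) = 27.08125/38.2 = 0.7089

F = 0.709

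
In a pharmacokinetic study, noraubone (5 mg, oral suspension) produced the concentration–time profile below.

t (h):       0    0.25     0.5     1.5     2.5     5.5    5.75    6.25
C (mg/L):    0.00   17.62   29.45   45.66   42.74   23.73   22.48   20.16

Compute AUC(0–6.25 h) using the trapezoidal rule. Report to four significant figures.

AUC = 206.0 mg/L·h

Trapezoidal AUC_0→6.25:
  [0→0.25]: (0.00+17.62)/2 × 0.25 = 2.2025
  [0.25→0.5]: (17.62+29.45)/2 × 0.25 = 5.88375
  [0.5→1.5]: (29.45+45.66)/2 × 1 = 37.555
  [1.5→2.5]: (45.66+42.74)/2 × 1 = 44.2
  [2.5→5.5]: (42.74+23.73)/2 × 3 = 99.705
  [5.5→5.75]: (23.73+22.48)/2 × 0.25 = 5.77625
  [5.75→6.25]: (22.48+20.16)/2 × 0.5 = 10.66
  Sum = 205.9825 mg/L·h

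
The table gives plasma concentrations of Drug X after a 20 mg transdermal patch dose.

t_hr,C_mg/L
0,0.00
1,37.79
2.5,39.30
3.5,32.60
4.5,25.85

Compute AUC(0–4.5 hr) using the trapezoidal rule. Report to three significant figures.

Trapezoidal AUC_0→4.5:
  [0→1]: (0.00+37.79)/2 × 1 = 18.895
  [1→2.5]: (37.79+39.30)/2 × 1.5 = 57.8175
  [2.5→3.5]: (39.30+32.60)/2 × 1 = 35.95
  [3.5→4.5]: (32.60+25.85)/2 × 1 = 29.225
  Sum = 141.8875 mg/L·hr

AUC = 142 mg/L·hr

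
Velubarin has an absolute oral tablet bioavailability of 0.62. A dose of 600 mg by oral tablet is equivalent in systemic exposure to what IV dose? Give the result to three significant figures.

D_iv = 372 mg

Systemic exposure from an extravascular dose = F × D_ev, so the equivalent IV dose is F × D_ev.
D_iv = F × D_ev = 0.62 × 600 = 372 mg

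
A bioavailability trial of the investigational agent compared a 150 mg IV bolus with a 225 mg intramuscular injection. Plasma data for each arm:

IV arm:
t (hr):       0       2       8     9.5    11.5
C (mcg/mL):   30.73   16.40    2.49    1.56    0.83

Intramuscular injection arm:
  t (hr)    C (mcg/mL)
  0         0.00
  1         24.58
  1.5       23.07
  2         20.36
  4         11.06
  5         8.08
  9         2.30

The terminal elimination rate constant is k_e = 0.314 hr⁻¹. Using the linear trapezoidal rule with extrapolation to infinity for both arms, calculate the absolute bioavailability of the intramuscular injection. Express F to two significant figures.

F = 0.62

Trapezoidal AUC_0→11.5 (IV):
  [0→2]: (30.73+16.40)/2 × 2 = 47.13
  [2→8]: (16.40+2.49)/2 × 6 = 56.67
  [8→9.5]: (2.49+1.56)/2 × 1.5 = 3.0375
  [9.5→11.5]: (1.56+0.83)/2 × 2 = 2.39
  Sum = 109.2275 mcg/mL·hr
IV tail: 0.83/0.314 = 2.643; AUC_iv,0→∞ = 109.2275 + 2.643 = 111.8705 mcg/mL·hr
Trapezoidal AUC_0→9 (intramuscular injection):
  [0→1]: (0.00+24.58)/2 × 1 = 12.29
  [1→1.5]: (24.58+23.07)/2 × 0.5 = 11.9125
  [1.5→2]: (23.07+20.36)/2 × 0.5 = 10.8575
  [2→4]: (20.36+11.06)/2 × 2 = 31.42
  [4→5]: (11.06+8.08)/2 × 1 = 9.57
  [5→9]: (8.08+2.30)/2 × 4 = 20.76
  Sum = 96.81 mcg/mL·hr
intramuscular injection tail: 2.30/0.314 = 7.325; AUC_ev,0→∞ = 96.81 + 7.325 = 104.135 mcg/mL·hr
F = (AUC_ev/D_ev)/(AUC_iv/D_iv) = (104.135/225)/(111.8705/150) = 0.462822/0.745803 = 0.6206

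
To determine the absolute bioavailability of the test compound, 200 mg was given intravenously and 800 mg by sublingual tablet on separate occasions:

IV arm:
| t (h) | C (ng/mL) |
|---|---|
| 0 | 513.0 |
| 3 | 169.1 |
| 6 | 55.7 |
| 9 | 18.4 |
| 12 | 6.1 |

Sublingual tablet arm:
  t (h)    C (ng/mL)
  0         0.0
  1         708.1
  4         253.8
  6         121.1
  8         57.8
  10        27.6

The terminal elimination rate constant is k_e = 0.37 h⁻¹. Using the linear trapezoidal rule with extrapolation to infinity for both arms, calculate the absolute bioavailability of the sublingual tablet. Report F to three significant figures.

F = 0.412

Trapezoidal AUC_0→12 (IV):
  [0→3]: (513.0+169.1)/2 × 3 = 1023.15
  [3→6]: (169.1+55.7)/2 × 3 = 337.2
  [6→9]: (55.7+18.4)/2 × 3 = 111.15
  [9→12]: (18.4+6.1)/2 × 3 = 36.75
  Sum = 1508.25 ng/mL·h
IV tail: 6.1/0.37 = 16.486; AUC_iv,0→∞ = 1508.25 + 16.486 = 1524.736 ng/mL·h
Trapezoidal AUC_0→10 (sublingual tablet):
  [0→1]: (0.0+708.1)/2 × 1 = 354.05
  [1→4]: (708.1+253.8)/2 × 3 = 1442.85
  [4→6]: (253.8+121.1)/2 × 2 = 374.9
  [6→8]: (121.1+57.8)/2 × 2 = 178.9
  [8→10]: (57.8+27.6)/2 × 2 = 85.4
  Sum = 2436.1 ng/mL·h
sublingual tablet tail: 27.6/0.37 = 74.595; AUC_ev,0→∞ = 2436.1 + 74.595 = 2510.695 ng/mL·h
F = (AUC_ev/D_ev)/(AUC_iv/D_iv) = (2510.695/800)/(1524.736/200) = 3.13837/7.62368 = 0.4117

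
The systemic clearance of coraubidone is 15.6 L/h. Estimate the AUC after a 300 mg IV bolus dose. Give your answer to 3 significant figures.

AUC = 19.2 mg/L·h

AUC_0→∞ = Dose_iv / CL
        = 300 / 15.6 = 19.2308 mg/L·h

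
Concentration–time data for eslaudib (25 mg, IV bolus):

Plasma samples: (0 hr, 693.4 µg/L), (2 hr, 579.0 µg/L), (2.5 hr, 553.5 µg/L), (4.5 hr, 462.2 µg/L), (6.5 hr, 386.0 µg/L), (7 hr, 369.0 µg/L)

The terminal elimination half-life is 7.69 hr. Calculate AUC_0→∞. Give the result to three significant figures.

Trapezoidal AUC_0→7:
  [0→2]: (693.4+579.0)/2 × 2 = 1272.4
  [2→2.5]: (579.0+553.5)/2 × 0.5 = 283.125
  [2.5→4.5]: (553.5+462.2)/2 × 2 = 1015.7
  [4.5→6.5]: (462.2+386.0)/2 × 2 = 848.2
  [6.5→7]: (386.0+369.0)/2 × 0.5 = 188.75
  Sum = 3608.175 µg/L·hr
k_e = ln2 / t½ = 0.693147 / 7.69 = 0.0901 hr^-1
Extrapolated tail: C_last / k_e = 369.0 / 0.0901 = 4095.450
AUC_0→∞ = 3608.175 + 4095.450 = 7703.625 µg/L·hr

AUC = 7700 µg/L·hr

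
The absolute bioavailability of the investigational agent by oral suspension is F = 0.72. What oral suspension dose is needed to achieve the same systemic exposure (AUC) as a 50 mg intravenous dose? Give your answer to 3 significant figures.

For equal systemic exposure: F × D_ev = D_iv
D_ev = D_iv / F = 50 / 0.72 = 69.4444 mg

D_oral = 69.4 mg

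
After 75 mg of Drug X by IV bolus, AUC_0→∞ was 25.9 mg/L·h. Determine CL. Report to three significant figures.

CL = 2.90 L/h

CL = Dose_iv / AUC_0→∞
   = 75 / 25.9 = 2.89575 L/h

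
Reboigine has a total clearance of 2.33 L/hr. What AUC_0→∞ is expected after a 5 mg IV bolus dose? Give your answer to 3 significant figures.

AUC_0→∞ = Dose_iv / CL
        = 5 / 2.33 = 2.14592 mg/L·hr

AUC = 2.15 mg/L·hr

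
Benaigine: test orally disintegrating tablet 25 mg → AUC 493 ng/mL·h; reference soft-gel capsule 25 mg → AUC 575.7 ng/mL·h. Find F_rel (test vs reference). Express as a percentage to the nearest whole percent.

F_rel = 86%

F_rel = (AUC_test/D_test) / (AUC_ref/D_ref)
      = (493/25) / (575.7/25)
      = 19.72 / 23.028 = 0.8563 = 85.63%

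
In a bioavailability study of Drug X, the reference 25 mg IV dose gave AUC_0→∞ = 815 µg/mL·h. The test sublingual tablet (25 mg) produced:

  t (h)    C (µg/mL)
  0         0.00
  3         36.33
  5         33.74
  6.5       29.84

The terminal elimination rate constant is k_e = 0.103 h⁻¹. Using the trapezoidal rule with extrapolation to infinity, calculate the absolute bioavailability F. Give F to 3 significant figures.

Trapezoidal AUC_0→6.5 (sublingual tablet):
  [0→3]: (0.00+36.33)/2 × 3 = 54.495
  [3→5]: (36.33+33.74)/2 × 2 = 70.07
  [5→6.5]: (33.74+29.84)/2 × 1.5 = 47.685
  Sum = 172.25 µg/mL·h
Tail: C_last/k_e = 29.84/0.103 = 289.709
AUC_0→∞ (sublingual tablet) = 172.25 + 289.709 = 461.959 µg/mL·h
F = (AUC_ev/D_ev)/(AUC_iv/D_iv) = (461.959/25)/(815/25) = 18.47836/32.6 = 0.5668

F = 0.567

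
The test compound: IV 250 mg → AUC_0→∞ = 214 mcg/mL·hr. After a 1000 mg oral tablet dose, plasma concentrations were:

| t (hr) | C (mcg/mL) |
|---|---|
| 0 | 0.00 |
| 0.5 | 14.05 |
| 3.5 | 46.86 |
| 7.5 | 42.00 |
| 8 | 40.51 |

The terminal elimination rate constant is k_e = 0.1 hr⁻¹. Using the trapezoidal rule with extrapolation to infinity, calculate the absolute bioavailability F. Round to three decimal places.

Trapezoidal AUC_0→8 (oral tablet):
  [0→0.5]: (0.00+14.05)/2 × 0.5 = 3.5125
  [0.5→3.5]: (14.05+46.86)/2 × 3 = 91.365
  [3.5→7.5]: (46.86+42.00)/2 × 4 = 177.72
  [7.5→8]: (42.00+40.51)/2 × 0.5 = 20.6275
  Sum = 293.225 mcg/mL·hr
Tail: C_last/k_e = 40.51/0.1 = 405.100
AUC_0→∞ (oral tablet) = 293.225 + 405.100 = 698.325 mcg/mL·hr
F = (AUC_ev/D_ev)/(AUC_iv/D_iv) = (698.325/1000)/(214/250) = 0.698325/0.856 = 0.8158

F = 0.816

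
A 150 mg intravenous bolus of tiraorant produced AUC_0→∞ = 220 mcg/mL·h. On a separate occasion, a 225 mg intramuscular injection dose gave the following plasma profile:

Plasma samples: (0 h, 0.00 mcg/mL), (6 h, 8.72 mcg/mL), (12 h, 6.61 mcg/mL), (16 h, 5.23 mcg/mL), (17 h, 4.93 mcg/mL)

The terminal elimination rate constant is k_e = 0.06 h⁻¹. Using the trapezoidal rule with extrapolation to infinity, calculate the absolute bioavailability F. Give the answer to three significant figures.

Trapezoidal AUC_0→17 (intramuscular injection):
  [0→6]: (0.00+8.72)/2 × 6 = 26.16
  [6→12]: (8.72+6.61)/2 × 6 = 45.99
  [12→16]: (6.61+5.23)/2 × 4 = 23.68
  [16→17]: (5.23+4.93)/2 × 1 = 5.08
  Sum = 100.91 mcg/mL·h
Tail: C_last/k_e = 4.93/0.06 = 82.167
AUC_0→∞ (intramuscular injection) = 100.91 + 82.167 = 183.077 mcg/mL·h
F = (AUC_ev/D_ev)/(AUC_iv/D_iv) = (183.077/225)/(220/150) = 0.813676/1.46667 = 0.5548

F = 0.555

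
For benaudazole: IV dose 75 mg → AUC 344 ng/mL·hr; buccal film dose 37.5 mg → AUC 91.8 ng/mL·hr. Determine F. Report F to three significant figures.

F = (AUC_ev / D_ev) / (AUC_iv / D_iv)
  = (91.8/37.5) / (344/75)
  = 2.448 / 4.58667 = 0.5337

F = 0.534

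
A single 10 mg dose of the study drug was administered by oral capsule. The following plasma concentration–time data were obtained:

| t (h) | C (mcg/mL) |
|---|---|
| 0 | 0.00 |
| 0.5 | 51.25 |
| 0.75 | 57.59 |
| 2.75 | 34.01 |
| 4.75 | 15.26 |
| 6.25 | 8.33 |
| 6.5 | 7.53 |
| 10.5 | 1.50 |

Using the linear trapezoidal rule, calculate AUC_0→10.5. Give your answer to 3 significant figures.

AUC = 205 mcg/mL·h

Trapezoidal AUC_0→10.5:
  [0→0.5]: (0.00+51.25)/2 × 0.5 = 12.8125
  [0.5→0.75]: (51.25+57.59)/2 × 0.25 = 13.605
  [0.75→2.75]: (57.59+34.01)/2 × 2 = 91.6
  [2.75→4.75]: (34.01+15.26)/2 × 2 = 49.27
  [4.75→6.25]: (15.26+8.33)/2 × 1.5 = 17.6925
  [6.25→6.5]: (8.33+7.53)/2 × 0.25 = 1.9825
  [6.5→10.5]: (7.53+1.50)/2 × 4 = 18.06
  Sum = 205.0225 mcg/mL·h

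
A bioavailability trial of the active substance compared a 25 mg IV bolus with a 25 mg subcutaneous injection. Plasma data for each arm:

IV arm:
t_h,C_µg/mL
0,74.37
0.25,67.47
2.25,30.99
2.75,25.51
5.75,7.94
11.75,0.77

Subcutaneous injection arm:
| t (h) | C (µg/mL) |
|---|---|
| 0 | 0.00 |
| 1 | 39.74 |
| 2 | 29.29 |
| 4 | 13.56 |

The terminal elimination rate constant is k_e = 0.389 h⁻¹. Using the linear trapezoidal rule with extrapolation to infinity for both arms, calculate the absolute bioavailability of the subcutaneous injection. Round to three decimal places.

Trapezoidal AUC_0→11.75 (IV):
  [0→0.25]: (74.37+67.47)/2 × 0.25 = 17.73
  [0.25→2.25]: (67.47+30.99)/2 × 2 = 98.46
  [2.25→2.75]: (30.99+25.51)/2 × 0.5 = 14.125
  [2.75→5.75]: (25.51+7.94)/2 × 3 = 50.175
  [5.75→11.75]: (7.94+0.77)/2 × 6 = 26.13
  Sum = 206.62 µg/mL·h
IV tail: 0.77/0.389 = 1.979; AUC_iv,0→∞ = 206.62 + 1.979 = 208.599 µg/mL·h
Trapezoidal AUC_0→4 (subcutaneous injection):
  [0→1]: (0.00+39.74)/2 × 1 = 19.87
  [1→2]: (39.74+29.29)/2 × 1 = 34.515
  [2→4]: (29.29+13.56)/2 × 2 = 42.85
  Sum = 97.235 µg/mL·h
subcutaneous injection tail: 13.56/0.389 = 34.859; AUC_ev,0→∞ = 97.235 + 34.859 = 132.094 µg/mL·h
F = (AUC_ev/D_ev)/(AUC_iv/D_iv) = (132.094/25)/(208.599/25) = 5.28376/8.34396 = 0.6332

F = 0.633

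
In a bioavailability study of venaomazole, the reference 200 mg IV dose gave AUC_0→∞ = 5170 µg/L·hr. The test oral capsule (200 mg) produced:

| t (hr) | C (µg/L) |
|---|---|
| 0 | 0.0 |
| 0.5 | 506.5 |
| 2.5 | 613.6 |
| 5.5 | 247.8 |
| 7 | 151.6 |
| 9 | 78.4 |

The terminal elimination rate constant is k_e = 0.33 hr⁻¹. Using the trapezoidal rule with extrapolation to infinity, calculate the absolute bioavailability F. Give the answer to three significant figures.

Trapezoidal AUC_0→9 (oral capsule):
  [0→0.5]: (0.0+506.5)/2 × 0.5 = 126.625
  [0.5→2.5]: (506.5+613.6)/2 × 2 = 1120.1
  [2.5→5.5]: (613.6+247.8)/2 × 3 = 1292.1
  [5.5→7]: (247.8+151.6)/2 × 1.5 = 299.55
  [7→9]: (151.6+78.4)/2 × 2 = 230.0
  Sum = 3068.375 µg/L·hr
Tail: C_last/k_e = 78.4/0.33 = 237.576
AUC_0→∞ (oral capsule) = 3068.375 + 237.576 = 3305.951 µg/L·hr
F = (AUC_ev/D_ev)/(AUC_iv/D_iv) = (3305.951/200)/(5170/200) = 16.529755/25.85 = 0.6394

F = 0.639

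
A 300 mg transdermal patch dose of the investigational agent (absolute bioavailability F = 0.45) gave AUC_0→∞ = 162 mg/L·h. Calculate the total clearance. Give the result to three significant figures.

CL = 0.833 L/h

CL = F × Dose / AUC_0→∞
   = 0.45 × 300 / 162 = 0.833333 L/h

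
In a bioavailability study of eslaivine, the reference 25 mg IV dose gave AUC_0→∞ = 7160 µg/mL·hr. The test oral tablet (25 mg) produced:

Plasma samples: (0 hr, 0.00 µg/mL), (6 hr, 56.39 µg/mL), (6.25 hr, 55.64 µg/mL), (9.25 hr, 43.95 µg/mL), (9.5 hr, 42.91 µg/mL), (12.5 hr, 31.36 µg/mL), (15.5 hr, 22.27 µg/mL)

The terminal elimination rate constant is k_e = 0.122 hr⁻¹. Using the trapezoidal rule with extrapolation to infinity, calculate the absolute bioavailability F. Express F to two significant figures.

Trapezoidal AUC_0→15.5 (oral tablet):
  [0→6]: (0.00+56.39)/2 × 6 = 169.17
  [6→6.25]: (56.39+55.64)/2 × 0.25 = 14.00375
  [6.25→9.25]: (55.64+43.95)/2 × 3 = 149.385
  [9.25→9.5]: (43.95+42.91)/2 × 0.25 = 10.8575
  [9.5→12.5]: (42.91+31.36)/2 × 3 = 111.405
  [12.5→15.5]: (31.36+22.27)/2 × 3 = 80.445
  Sum = 535.26625 µg/mL·hr
Tail: C_last/k_e = 22.27/0.122 = 182.541
AUC_0→∞ (oral tablet) = 535.26625 + 182.541 = 717.80725 µg/mL·hr
F = (AUC_ev/D_ev)/(AUC_iv/D_iv) = (717.80725/25)/(7160/25) = 28.71229/286.4 = 0.1003

F = 0.10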